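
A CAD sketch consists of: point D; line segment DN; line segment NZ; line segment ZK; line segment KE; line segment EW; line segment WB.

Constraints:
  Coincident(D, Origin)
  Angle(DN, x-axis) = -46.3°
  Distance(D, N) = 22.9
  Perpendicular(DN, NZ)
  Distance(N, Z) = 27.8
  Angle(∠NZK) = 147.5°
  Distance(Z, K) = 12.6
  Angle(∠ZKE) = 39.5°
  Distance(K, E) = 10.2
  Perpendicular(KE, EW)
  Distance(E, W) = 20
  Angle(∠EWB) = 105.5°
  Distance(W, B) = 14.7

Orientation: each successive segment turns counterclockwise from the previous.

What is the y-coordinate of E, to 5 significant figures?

8.7911

D is at the origin; DN runs at -46.3° with length 22.9, so N = (15.821, -16.556). DN ⟂ NZ, so NZ runs at 43.700°; with |NZ| = 27.8, Z = (35.920, 2.6506). ∠NZK = 147.5° gives ZK at 76.200° from the x-axis; with |ZK| = 12.6, K = (38.925, 14.887). ∠ZKE = 39.5° gives KE at -143.30° from the x-axis; with |KE| = 10.2, E = (30.747, 8.7911). So E.y = 8.7911.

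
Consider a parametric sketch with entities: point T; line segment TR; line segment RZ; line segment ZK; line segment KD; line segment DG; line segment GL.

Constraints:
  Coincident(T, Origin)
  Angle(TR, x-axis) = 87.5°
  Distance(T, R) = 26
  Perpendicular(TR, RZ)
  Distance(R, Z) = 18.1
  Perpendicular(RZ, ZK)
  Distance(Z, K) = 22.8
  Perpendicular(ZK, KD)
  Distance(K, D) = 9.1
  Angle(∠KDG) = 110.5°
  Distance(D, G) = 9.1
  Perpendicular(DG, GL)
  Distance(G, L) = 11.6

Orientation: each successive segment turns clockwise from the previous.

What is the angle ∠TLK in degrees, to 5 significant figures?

53.018°

T is at the origin; TR runs at 87.5° with length 26.0, so R = (1.1341, 25.975). The perpendicularity gives RZ at right angles to TR, so RZ runs at -2.5000°; with |RZ| = 18.1, Z = (19.217, 25.186). RZ is perpendicular to ZK, so ZK runs at -92.500°; with |ZK| = 22.8, K = (18.222, 2.4074). ZK ⟂ KD, so KD runs at 177.50°; with |KD| = 9.1, D = (9.1310, 2.8044). ∠KDG = 110.5° gives DG at 108.00° from the x-axis; with |DG| = 9.1, G = (6.3190, 11.459). DG is perpendicular to GL, so GL runs at 18.000°; with |GL| = 11.6, L = (17.351, 15.044). Then cos ∠TLK = LT·LK / (|LT||LK|), giving 53.018°.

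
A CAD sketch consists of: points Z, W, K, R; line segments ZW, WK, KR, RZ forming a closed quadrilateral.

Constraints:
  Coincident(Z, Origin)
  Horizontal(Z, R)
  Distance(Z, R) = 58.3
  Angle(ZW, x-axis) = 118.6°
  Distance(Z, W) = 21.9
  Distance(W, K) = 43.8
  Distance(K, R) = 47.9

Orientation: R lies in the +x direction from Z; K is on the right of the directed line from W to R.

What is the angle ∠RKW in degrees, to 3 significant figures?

102°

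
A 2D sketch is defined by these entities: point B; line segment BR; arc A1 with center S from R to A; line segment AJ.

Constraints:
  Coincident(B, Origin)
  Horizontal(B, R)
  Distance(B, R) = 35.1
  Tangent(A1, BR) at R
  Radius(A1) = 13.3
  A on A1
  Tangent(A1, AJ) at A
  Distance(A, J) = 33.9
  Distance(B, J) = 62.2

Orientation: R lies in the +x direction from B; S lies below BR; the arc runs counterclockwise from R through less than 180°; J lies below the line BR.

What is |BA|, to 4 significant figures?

29.85

Checks: ∠(SR, RB) = 90.00° ✓; |SR| = 13.30 ✓; |SA| = 13.30 ✓; ∠(SA, AJ) = 90.00° ✓; |AJ| = 33.90 ✓; |BJ| = 62.20 ✓.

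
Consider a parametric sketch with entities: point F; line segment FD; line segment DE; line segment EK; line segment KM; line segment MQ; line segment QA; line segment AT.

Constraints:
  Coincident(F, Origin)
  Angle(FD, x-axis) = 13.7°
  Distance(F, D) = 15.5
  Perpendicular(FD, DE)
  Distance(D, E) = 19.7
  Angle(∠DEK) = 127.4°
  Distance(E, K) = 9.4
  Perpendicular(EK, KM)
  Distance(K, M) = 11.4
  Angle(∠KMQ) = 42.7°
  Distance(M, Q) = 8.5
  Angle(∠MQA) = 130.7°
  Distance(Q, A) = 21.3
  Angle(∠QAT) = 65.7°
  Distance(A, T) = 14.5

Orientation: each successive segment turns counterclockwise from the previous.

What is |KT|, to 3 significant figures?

12.5

∠MQA = 130.7° gives QA at 72.9° from the x-axis; with |QA| = 21.3, A = (11.3, 39.9). ∠QAT = 65.7° gives AT at -173° from the x-axis; with |AT| = 14.5, T = (-3.13, 38.1). Then |KT| = |T − K| = 12.5.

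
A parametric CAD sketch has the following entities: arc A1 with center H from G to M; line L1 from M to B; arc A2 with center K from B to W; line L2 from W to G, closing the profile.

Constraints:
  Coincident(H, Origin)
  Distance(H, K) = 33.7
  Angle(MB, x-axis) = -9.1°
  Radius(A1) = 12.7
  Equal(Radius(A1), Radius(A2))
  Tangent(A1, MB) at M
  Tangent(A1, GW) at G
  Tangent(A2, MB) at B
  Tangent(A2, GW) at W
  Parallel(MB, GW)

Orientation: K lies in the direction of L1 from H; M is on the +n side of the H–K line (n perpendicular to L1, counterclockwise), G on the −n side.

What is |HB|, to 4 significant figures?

36.01

The slot axis is L1's direction at -9.1°, so u = (cos -9.1°, sin -9.1°) = (0.9874, -0.1582) and n = (−sin -9.1°, cos -9.1°) = (0.1582, 0.9874). H is at the origin and K lies 33.7 along u from H, so K = 33.7·u = (33.28, -5.330). Tangency of A1 to both parallel lines with radius 12.7 puts M and G at H ± 12.7·n: M = (2.009, 12.54), G = (-2.009, -12.54). Equal radii place B and W the same way about K: B = K + 12.7·n = (35.28, 7.210), W = K − 12.7·n = (31.27, -17.87). Then |HB| = |B − H| = 36.01.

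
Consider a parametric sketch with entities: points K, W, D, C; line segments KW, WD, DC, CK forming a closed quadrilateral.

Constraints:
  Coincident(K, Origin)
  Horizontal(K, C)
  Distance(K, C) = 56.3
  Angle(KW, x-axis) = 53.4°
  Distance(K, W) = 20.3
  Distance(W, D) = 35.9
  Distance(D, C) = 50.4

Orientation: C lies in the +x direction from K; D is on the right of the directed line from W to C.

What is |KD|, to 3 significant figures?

21.9

Checks: |KC| = 56.30 ✓; |KW| = 20.30 ✓; |WD| = 35.90 ✓; |DC| = 50.40 ✓.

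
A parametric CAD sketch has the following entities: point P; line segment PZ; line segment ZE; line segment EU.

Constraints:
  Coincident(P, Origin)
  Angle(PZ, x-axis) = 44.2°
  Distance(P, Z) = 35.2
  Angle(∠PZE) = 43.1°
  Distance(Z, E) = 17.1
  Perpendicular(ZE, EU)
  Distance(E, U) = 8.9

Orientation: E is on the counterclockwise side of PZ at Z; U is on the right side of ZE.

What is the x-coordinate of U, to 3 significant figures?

7.97

P is at the origin; PZ runs at 44.2° with length 35.2, so Z = 35.2·(cos 44.2°, sin 44.2°) = (25.2, 24.5). ∠PZE = 43.1°, so ZE runs at 44.2° + (180° − 43.1°) = 181° from the x-axis; with |ZE| = 17.1, E = Z + 17.1·(cos 181°, sin 181°) = (8.14, 24.2). ZE ⟂ EU; with |EU| = 8.9 on the right of ZE, U = E + 8.9·(-0.0192, 1.00) = (7.97, 33.1). So U.x = 7.97.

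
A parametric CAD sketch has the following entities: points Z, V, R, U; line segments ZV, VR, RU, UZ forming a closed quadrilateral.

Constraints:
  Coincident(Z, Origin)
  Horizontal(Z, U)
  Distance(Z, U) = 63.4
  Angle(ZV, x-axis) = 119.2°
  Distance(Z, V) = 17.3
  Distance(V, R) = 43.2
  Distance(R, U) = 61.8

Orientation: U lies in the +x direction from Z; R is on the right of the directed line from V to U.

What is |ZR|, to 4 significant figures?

26.20

Checks: |VR| = 43.20 ✓; |RU| = 61.80 ✓.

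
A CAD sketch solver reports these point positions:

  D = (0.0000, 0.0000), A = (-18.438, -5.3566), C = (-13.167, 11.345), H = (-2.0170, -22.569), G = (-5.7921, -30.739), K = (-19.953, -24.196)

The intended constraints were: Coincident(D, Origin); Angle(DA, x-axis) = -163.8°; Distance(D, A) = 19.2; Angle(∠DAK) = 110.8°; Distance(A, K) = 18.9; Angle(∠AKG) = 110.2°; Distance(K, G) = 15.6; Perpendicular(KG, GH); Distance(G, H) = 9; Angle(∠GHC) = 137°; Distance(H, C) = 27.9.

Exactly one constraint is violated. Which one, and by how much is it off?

Distance(H, C) = 27.9 — off by 7.80.

D = (0.00, 0.00) ✓; DA at -163.8° ✓; |DA| = 19.20 ✓; ∠DAK = 110.8° ✓; |AK| = 18.90 ✓; ∠AKG = 110.2° ✓; |KG| = 15.60 ✓; ∠(KG, GH) = 90.00° ✓; |GH| = 9.000 ✓; ∠GHC = 137.0° ✓; |HC| = 35.70 ✗.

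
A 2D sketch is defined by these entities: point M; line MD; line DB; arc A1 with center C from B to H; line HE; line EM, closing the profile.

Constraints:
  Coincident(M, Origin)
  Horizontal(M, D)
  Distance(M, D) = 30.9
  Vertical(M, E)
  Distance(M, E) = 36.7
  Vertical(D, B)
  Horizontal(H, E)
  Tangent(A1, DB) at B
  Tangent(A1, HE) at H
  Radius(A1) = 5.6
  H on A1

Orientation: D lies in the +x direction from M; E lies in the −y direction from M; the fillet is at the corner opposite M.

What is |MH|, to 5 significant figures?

44.576

M is at the origin; M and D share the same y with |MD| = 30.9 and D on the +x side, so D = (30.900, 0.0000). ME is vertical with |ME| = 36.7 and E on the −y side, so E = (0.0000, -36.700). The virtual corner opposite M is at (30.900, -36.700). Tangency of A1 to DB means the radius CB is perpendicular to DB and since A1 is tangent to HE there, CH ⟂ HE, with radius 5.6, so the center C sits 5.6 in from both sides at C = (25.300, -31.100). That places the tangent points at B = (30.900, -31.100) on DB and H = (25.300, -36.700) on HE. Then |MH| = |H − M| = 44.576.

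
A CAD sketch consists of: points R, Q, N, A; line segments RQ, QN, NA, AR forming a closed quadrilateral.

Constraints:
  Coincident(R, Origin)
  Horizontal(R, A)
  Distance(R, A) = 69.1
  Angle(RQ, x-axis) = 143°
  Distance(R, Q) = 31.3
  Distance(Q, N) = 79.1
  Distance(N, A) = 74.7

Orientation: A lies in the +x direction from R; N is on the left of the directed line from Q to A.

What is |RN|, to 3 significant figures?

77.2

Checks: |QN| = 79.10 ✓; |NA| = 74.70 ✓.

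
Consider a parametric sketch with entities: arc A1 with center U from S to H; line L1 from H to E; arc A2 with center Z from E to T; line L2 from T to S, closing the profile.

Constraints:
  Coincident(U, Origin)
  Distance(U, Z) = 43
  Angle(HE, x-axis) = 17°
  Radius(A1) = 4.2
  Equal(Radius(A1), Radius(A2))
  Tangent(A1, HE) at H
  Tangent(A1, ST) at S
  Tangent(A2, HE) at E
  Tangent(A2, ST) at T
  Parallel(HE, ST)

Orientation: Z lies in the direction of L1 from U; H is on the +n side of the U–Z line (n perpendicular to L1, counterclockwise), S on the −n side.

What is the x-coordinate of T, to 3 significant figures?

42.3

The slot axis is L1's direction at 17.0°, so u = (cos 17.0°, sin 17.0°) = (0.956, 0.292) and n = (−sin 17.0°, cos 17.0°) = (-0.292, 0.956). U is at the origin and Z lies 43.0 along u from U, so Z = 43.0·u = (41.1, 12.6). Tangency of A1 to both parallel lines with radius 4.2 puts H and S at U ± 4.2·n: H = (-1.23, 4.02), S = (1.23, -4.02). Equal radii place E and T the same way about Z: E = Z + 4.2·n = (39.9, 16.6), T = Z − 4.2·n = (42.3, 8.56). So T.x = 42.3.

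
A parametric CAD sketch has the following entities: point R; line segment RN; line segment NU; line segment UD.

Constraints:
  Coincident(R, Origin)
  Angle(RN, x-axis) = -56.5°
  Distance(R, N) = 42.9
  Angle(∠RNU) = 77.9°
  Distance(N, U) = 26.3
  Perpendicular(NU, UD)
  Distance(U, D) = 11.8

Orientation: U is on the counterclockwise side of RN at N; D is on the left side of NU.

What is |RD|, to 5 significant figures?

34.762

R is at the origin; RN runs at -56.5° with length 42.9, so N = 42.9·(cos -56.5°, sin -56.5°) = (23.678, -35.774). ∠RNU = 77.9°, so NU runs at -56.5° + (180° − 77.9°) = 45.600° from the x-axis; with |NU| = 26.3, U = N + 26.3·(cos 45.600°, sin 45.600°) = (42.079, -16.983). NU ⟂ UD; with |UD| = 11.8 on the left of NU, D = U + 11.8·(-0.71447, 0.69966) = (33.648, -8.7270). Then |RD| = |D − R| = 34.762.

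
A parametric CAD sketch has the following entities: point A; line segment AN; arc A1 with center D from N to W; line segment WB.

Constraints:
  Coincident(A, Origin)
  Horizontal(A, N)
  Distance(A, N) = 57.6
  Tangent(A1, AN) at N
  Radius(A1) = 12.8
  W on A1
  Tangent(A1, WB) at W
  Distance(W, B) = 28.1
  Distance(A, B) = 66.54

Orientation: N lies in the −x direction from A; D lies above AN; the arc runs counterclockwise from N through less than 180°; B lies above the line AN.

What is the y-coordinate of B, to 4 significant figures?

42.93

Checks: |DW| = 12.80 ✓; ∠(DW, WB) = 90.00° ✓; |WB| = 28.10 ✓; |AB| = 66.54 ✓.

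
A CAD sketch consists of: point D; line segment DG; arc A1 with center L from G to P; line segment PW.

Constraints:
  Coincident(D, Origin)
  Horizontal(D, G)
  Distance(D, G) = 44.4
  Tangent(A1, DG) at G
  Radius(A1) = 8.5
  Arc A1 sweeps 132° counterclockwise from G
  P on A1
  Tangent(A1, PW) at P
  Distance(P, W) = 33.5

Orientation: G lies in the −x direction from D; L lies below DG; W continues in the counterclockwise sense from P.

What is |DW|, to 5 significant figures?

48.254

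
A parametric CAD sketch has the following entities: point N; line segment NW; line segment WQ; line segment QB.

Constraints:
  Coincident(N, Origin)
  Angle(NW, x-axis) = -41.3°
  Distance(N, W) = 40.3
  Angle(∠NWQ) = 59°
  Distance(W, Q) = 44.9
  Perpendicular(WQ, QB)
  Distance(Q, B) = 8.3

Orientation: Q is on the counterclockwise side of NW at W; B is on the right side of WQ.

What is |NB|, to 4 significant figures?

49.18

N is at the origin; NW runs at -41.3° with length 40.3, so W = 40.3·(cos -41.3°, sin -41.3°) = (30.28, -26.60). ∠NWQ = 59.0°, so WQ runs at -41.3° + (180° − 59.0°) = 79.70° from the x-axis; with |WQ| = 44.9, Q = W + 44.9·(cos 79.70°, sin 79.70°) = (38.30, 17.58). WQ ⟂ QB; with |QB| = 8.3 on the right of WQ, B = Q + 8.3·(0.9839, -0.1788) = (46.47, 16.09). Then |NB| = |B − N| = 49.18.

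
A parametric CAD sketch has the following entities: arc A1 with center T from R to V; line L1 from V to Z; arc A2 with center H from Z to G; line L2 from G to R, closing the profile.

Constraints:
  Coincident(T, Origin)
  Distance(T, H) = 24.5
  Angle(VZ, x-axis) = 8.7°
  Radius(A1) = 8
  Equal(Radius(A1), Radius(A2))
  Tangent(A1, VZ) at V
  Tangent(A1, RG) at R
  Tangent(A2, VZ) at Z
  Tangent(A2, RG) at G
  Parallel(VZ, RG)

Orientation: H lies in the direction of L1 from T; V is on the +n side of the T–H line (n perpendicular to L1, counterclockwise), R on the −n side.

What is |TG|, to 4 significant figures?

25.77

Tangency of A1 to both parallel lines with radius 8.0 puts V and R at T ± 8.0·n: V = (-1.210, 7.908), R = (1.210, -7.908). Equal radii place Z and G the same way about H: Z = H + 8.0·n = (23.01, 11.61), G = H − 8.0·n = (25.43, -4.202). Then |TG| = |G − T| = 25.77.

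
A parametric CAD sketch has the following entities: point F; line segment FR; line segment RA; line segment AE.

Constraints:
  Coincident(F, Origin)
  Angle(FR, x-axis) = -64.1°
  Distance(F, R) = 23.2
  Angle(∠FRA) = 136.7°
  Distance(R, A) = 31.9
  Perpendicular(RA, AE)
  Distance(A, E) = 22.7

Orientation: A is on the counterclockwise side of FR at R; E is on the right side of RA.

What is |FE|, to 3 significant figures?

62.2

F is at the origin; FR runs at -64.1° with length 23.2, so R = 23.2·(cos -64.1°, sin -64.1°) = (10.1, -20.9). ∠FRA = 136.7°, so RA runs at -64.1° + (180° − 136.7°) = -20.8° from the x-axis; with |RA| = 31.9, A = R + 31.9·(cos -20.8°, sin -20.8°) = (40.0, -32.2). RA is perpendicular to AE; with |AE| = 22.7 on the right of RA, E = A + 22.7·(-0.355, -0.935) = (31.9, -53.4). Then |FE| = |E − F| = 62.2.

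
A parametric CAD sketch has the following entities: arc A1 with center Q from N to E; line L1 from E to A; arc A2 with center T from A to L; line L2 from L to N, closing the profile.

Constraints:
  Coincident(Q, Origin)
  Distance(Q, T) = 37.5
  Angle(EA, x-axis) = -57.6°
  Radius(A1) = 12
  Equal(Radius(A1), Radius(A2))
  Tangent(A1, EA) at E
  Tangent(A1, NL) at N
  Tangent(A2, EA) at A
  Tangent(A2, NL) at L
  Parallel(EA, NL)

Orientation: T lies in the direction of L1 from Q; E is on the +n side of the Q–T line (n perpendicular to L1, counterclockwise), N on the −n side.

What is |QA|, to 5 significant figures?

39.373

The slot axis is L1's direction at -57.6°, so u = (cos -57.6°, sin -57.6°) = (0.53583, -0.84433) and n = (−sin -57.6°, cos -57.6°) = (0.84433, 0.53583). Q is at the origin and T lies 37.5 along u from Q, so T = 37.5·u = (20.094, -31.662). Tangency of A1 to both parallel lines with radius 12.0 puts E and N at Q ± 12.0·n: E = (10.132, 6.4299), N = (-10.132, -6.4299). Equal radii place A and L the same way about T: A = T + 12.0·n = (30.225, -25.232), L = T − 12.0·n = (9.9616, -38.092). Then |QA| = |A − Q| = 39.373.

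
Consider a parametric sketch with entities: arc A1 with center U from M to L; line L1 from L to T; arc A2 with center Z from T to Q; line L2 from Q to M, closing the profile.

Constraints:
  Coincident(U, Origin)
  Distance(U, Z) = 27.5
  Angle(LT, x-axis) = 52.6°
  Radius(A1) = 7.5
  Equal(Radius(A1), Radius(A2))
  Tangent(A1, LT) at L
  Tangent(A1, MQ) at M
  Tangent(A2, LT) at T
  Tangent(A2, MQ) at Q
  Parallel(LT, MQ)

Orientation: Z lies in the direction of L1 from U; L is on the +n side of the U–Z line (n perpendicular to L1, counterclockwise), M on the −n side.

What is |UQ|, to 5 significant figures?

28.504

Tangency of A1 to both parallel lines with radius 7.5 puts L and M at U ± 7.5·n: L = (-5.9581, 4.5553), M = (5.9581, -4.5553). Equal radii place T and Q the same way about Z: T = Z + 7.5·n = (10.745, 26.402), Q = Z − 7.5·n = (22.661, 17.291). Then |UQ| = |Q − U| = 28.504.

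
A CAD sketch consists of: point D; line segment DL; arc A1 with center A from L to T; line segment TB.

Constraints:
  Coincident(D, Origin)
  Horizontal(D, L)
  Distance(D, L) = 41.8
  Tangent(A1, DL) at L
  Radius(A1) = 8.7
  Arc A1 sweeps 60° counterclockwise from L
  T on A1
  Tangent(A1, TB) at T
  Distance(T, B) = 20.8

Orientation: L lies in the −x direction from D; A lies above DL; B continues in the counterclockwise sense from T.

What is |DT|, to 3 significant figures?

34.5

A1 meets DL tangentially, so AL is at right angles to DL, so A = L + (0, 8.7) = (-41.8, 8.70). On A1, L sits at bearing -90° from A; a 60° counterclockwise sweep puts T at bearing -30°, so T = A + 8.7·(cos -30°, sin -30°) = (-34.3, 4.35). Then |DT| = |T − D| = 34.5.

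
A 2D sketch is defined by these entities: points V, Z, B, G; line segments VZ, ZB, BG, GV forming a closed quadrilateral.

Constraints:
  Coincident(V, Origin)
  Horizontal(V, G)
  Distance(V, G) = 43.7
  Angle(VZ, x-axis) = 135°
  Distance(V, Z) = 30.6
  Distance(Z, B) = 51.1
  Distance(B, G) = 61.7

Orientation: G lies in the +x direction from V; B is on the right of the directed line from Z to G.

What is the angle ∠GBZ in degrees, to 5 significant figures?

74.540°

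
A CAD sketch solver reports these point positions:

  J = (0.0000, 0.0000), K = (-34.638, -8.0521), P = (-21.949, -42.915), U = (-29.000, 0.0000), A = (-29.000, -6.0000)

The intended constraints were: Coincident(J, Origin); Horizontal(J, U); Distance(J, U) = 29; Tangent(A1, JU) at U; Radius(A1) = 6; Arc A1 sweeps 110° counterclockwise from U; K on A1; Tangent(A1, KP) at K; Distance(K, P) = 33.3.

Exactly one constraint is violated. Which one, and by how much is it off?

Distance(K, P) = 33.3 — off by 3.80.

J = (0.00, 0.00) ✓; J.y = 0.00, U.y = 0.00 ✓; |JU| = 29.00 ✓; ∠(AU, UJ) = 90.00° ✓; |AU| = 6.000 ✓; bearing(A→K) − bearing(A→U) = 110.0° ✓; |AK| = 6.000 ✓; ∠(AK, KP) = 90.00° ✓; |KP| = 37.10 ✗.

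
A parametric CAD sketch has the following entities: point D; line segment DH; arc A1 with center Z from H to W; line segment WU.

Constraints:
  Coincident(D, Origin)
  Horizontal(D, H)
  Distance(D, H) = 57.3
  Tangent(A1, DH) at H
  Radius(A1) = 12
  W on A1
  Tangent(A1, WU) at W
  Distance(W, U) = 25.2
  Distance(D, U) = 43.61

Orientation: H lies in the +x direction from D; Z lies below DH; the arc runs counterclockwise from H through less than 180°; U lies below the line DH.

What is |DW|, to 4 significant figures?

47.39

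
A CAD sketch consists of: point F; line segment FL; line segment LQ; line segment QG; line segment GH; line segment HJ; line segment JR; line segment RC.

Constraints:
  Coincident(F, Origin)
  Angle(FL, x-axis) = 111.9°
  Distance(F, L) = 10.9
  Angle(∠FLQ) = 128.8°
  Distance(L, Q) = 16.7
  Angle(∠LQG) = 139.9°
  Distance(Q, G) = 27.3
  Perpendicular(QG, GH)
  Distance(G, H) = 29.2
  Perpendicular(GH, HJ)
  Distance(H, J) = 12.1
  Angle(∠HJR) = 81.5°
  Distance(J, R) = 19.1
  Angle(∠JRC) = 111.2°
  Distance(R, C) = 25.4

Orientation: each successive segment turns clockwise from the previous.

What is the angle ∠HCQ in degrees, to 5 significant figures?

63.951°

F is at the origin; FL runs at 111.9° with length 10.9, so L = (-4.0656, 10.113). ∠FLQ = 128.8° gives LQ at 60.700° from the x-axis; with |LQ| = 16.7, Q = (4.1071, 24.677). ∠LQG = 139.9° gives QG at 20.600° from the x-axis; with |QG| = 27.3, G = (29.662, 34.282). The perpendicularity gives GH at right angles to QG, so GH runs at -69.400°; with |GH| = 29.2, H = (39.935, 6.9493). The perpendicularity gives HJ at right angles to GH, so HJ runs at -159.40°; with |HJ| = 12.1, J = (28.609, 2.6920). ∠HJR = 81.5° gives JR at 102.10° from the x-axis; with |JR| = 19.1, R = (24.605, 21.368). ∠JRC = 111.2° gives RC at 33.300° from the x-axis; with |RC| = 25.4, C = (45.835, 35.313). Then cos ∠HCQ = CH·CQ / (|CH||CQ|), giving 63.951°.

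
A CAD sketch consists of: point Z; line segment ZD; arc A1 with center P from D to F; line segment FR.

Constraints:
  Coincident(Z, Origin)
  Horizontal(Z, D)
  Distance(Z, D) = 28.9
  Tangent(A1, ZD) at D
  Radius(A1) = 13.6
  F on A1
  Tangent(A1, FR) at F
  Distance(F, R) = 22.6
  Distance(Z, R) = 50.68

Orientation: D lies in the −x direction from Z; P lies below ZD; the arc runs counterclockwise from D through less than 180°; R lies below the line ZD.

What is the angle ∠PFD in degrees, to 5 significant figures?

32.079°

Z is at the origin; Z and D share the same y with |ZD| = 28.9 and D on the −x side, so D = (-28.900, 0.0000). The tangent condition forces PD to be normal to ZD, so P = D + (0, -13.6) = (-28.900, -13.600). Since PF ⟂ FR (tangency), |PR| = √(13.6² + 22.6²) = 26.377 regardless of where F sits on A1. So R lies on both circle(Z, 50.68) and circle(P, 26.377); the below-ZD intersection is R = (-31.289, -39.868). F is the foot of the tangent from R: F = (-41.140, -19.528).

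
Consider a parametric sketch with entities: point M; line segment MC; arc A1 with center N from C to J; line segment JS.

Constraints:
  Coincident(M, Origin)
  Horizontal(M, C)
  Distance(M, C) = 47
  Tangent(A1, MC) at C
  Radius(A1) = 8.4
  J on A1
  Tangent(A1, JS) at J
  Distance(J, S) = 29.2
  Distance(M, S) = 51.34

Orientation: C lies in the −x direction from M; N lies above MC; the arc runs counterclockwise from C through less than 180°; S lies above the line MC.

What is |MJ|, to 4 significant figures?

39.38

M is at the origin; MC is horizontal with |MC| = 47.0 and C on the −x side, so C = (-47.00, 0.000). Since A1 is tangent to MC there, NC ⟂ MC, so N = C + (0, 8.4) = (-47.00, 8.400). Since NJ ⟂ JS (tangency), |NS| = √(8.4² + 29.2²) = 30.38 regardless of where J sits on A1. So S lies on both circle(M, 51.34) and circle(N, 30.38); the above-MC intersection is S = (-35.91, 36.69). J is the foot of the tangent from S: J = (-38.64, 7.616).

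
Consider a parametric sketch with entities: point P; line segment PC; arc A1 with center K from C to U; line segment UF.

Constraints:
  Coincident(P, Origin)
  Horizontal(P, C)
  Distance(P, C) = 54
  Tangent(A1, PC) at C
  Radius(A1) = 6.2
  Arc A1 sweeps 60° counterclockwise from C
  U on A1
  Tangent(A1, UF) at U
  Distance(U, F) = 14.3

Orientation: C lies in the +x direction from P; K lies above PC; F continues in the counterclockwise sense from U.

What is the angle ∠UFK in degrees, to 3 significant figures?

23.4°

On A1, C sits at bearing -90° from K; a 60° counterclockwise sweep puts U at bearing -30°, so U = K + 6.2·(cos -30°, sin -30°) = (59.4, 3.10). Since A1 is tangent to UF there, KU ⟂ UF, so UF runs along (−sin -30°, cos -30°); with |UF| = 14.3, F = (66.5, 15.5). Then cos ∠UFK = FU·FK / (|FU||FK|), giving 23.4°.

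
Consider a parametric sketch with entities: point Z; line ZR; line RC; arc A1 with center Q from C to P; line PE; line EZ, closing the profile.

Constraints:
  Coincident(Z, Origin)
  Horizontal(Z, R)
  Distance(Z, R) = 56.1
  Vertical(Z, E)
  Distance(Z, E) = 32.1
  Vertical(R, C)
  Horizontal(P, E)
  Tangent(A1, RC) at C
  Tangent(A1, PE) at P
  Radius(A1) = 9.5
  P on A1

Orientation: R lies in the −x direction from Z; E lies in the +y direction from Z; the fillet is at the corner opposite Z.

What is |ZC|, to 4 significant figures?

60.48

Z is at the origin; Z and R share the same y with |ZR| = 56.1 and R on the −x side, so R = (-56.10, 0.000). ZE is vertical with |ZE| = 32.1 and E on the +y side, so E = (0.000, 32.10). The virtual corner opposite Z is at (-56.10, 32.10). The tangent condition forces QC to be normal to RC and A1 meets PE tangentially, so QP is at right angles to PE, with radius 9.5, so the center Q sits 9.5 in from both sides at Q = (-46.60, 22.60). That places the tangent points at C = (-56.10, 22.60) on RC and P = (-46.60, 32.10) on PE. Then |ZC| = |C − Z| = 60.48.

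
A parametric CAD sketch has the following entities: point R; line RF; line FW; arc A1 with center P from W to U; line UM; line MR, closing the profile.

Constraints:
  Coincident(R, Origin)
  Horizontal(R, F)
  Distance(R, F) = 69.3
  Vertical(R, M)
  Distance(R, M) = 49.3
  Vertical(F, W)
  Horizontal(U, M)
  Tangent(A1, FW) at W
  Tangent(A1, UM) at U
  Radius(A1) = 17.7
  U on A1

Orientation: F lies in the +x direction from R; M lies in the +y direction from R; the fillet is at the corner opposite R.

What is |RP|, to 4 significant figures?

60.51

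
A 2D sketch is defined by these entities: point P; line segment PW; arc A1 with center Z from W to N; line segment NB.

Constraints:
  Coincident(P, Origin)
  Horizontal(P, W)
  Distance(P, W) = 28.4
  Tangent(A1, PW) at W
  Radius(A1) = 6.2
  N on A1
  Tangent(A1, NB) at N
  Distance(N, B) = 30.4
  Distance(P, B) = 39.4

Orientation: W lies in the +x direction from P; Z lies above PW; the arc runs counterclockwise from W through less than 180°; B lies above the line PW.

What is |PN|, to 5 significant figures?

34.970

P is at the origin; PW is horizontal with |PW| = 28.4 and W on the +x side, so W = (28.400, 0.0000). Tangency of A1 to PW means the radius ZW is perpendicular to PW, so Z = W + (0, 6.2) = (28.400, 6.2000). Since ZN ⟂ NB (tangency), |ZB| = √(6.2² + 30.4²) = 31.026 regardless of where N sits on A1. So B lies on both circle(P, 39.4) and circle(Z, 31.026); the above-PW intersection is B = (17.560, 35.270). N is the foot of the tangent from B: N = (33.659, 9.4834).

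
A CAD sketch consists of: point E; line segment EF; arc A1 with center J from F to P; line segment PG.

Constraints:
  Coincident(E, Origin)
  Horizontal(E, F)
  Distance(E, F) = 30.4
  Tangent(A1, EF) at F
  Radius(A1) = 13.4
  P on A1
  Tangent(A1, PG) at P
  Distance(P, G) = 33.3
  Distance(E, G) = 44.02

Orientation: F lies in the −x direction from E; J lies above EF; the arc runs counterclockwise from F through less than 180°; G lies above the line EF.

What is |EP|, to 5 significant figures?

20.226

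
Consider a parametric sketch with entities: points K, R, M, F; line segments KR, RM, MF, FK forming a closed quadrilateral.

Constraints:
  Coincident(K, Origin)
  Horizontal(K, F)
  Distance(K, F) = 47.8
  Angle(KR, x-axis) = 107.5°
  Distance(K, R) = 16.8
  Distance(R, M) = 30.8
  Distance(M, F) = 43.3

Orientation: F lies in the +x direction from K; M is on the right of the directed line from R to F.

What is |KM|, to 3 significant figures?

14.1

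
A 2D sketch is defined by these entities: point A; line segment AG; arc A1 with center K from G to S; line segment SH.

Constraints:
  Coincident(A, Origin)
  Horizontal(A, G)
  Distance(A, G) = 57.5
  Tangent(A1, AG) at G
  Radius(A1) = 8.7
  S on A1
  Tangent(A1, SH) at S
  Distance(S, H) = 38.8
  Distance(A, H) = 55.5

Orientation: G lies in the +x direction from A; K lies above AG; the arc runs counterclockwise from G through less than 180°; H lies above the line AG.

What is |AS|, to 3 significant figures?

65.3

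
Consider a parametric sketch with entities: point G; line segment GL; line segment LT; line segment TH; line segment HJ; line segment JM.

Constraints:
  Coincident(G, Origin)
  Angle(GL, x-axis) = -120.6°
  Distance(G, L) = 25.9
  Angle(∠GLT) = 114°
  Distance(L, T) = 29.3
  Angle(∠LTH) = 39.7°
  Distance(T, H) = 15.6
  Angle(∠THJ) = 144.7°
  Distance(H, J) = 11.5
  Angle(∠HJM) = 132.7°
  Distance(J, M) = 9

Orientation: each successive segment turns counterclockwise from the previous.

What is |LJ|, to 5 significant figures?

12.315

G is at the origin; GL runs at -120.6° with length 25.9, so L = (-13.184, -22.293). ∠GLT = 114.0° gives LT at -54.600° from the x-axis; with |LT| = 29.3, T = (3.7888, -46.176). ∠LTH = 39.7° gives TH at 85.700° from the x-axis; with |TH| = 15.6, H = (4.9584, -30.620). ∠THJ = 144.7° gives HJ at 121.00° from the x-axis; with |HJ| = 11.5, J = (-0.96450, -20.763). Then |LJ| = |J − L| = 12.315.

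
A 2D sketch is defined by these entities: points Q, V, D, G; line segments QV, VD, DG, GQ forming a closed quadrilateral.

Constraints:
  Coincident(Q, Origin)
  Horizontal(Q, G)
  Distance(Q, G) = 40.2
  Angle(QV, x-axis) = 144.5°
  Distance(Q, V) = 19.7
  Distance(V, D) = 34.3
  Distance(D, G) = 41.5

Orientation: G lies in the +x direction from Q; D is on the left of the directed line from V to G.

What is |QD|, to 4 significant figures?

33.11

Checks: |QG| = 40.20 ✓; |QV| = 19.70 ✓; |VD| = 34.30 ✓; |DG| = 41.50 ✓.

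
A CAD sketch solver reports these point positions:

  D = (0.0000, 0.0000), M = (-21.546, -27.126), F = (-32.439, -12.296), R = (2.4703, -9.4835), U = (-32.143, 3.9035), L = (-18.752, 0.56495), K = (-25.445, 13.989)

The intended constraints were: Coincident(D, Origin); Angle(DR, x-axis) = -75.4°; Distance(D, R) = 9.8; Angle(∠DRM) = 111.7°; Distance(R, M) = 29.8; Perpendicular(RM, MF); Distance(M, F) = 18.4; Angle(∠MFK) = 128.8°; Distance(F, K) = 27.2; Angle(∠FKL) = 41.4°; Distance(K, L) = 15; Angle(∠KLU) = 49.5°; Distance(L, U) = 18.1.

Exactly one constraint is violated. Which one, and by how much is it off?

Distance(L, U) = 18.1 — off by 4.30.

D = (0.00, 0.00) ✓; DR at -75.40° ✓; |DR| = 9.800 ✓; ∠DRM = 111.7° ✓; |RM| = 29.80 ✓; ∠(RM, MF) = 90.00° ✓; |MF| = 18.40 ✓; ∠MFK = 128.8° ✓; |FK| = 27.20 ✓; ∠FKL = 41.40° ✓; |KL| = 15.00 ✓; ∠KLU = 49.50° ✓; |LU| = 13.80 ✗.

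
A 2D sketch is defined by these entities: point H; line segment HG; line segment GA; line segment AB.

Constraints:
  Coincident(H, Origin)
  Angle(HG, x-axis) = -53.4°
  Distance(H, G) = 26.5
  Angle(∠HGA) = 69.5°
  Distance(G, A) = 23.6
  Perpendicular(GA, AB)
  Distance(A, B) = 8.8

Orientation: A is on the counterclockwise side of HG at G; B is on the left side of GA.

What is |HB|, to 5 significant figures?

21.488

∠HGA = 69.5°, so GA runs at -53.4° + (180° − 69.5°) = 57.100° from the x-axis; with |GA| = 23.6, A = G + 23.6·(cos 57.100°, sin 57.100°) = (28.619, -1.4596). GA is perpendicular to AB; with |AB| = 8.8 on the left of GA, B = A + 8.8·(-0.83962, 0.54317) = (21.230, 3.3203). Then |HB| = |B − H| = 21.488.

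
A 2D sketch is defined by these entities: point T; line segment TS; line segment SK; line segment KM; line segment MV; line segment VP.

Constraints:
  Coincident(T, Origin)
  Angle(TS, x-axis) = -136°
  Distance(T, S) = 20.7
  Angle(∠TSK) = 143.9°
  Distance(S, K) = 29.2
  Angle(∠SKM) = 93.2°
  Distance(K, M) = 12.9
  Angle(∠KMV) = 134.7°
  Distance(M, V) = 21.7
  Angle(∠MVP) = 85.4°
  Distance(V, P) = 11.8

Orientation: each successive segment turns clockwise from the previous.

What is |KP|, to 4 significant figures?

29.94

T is at the origin; TS runs at -136.0° with length 20.7, so S = (-14.89, -14.38). ∠TSK = 143.9° gives SK at -172.1° from the x-axis; with |SK| = 29.2, K = (-43.81, -18.39). ∠SKM = 93.2° gives KM at 101.1° from the x-axis; with |KM| = 12.9, M = (-46.30, -5.734). ∠KMV = 134.7° gives MV at 55.80° from the x-axis; with |MV| = 21.7, V = (-34.10, 12.21). ∠MVP = 85.4° gives VP at -38.80° from the x-axis; with |VP| = 11.8, P = (-24.90, 4.820). Then |KP| = |P − K| = 29.94.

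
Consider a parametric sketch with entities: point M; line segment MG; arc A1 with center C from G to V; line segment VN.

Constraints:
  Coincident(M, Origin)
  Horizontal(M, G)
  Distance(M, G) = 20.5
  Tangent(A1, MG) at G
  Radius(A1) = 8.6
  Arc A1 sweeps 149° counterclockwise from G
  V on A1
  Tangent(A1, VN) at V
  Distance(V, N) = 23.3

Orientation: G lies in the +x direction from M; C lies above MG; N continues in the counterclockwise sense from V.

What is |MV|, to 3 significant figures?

29.6

Tangency of A1 to MG means the radius CG is perpendicular to MG, so C = G + (0, 8.6) = (20.5, 8.60). On A1, G sits at bearing -90° from C; a 149° counterclockwise sweep puts V at bearing 59°, so V = C + 8.6·(cos 59°, sin 59°) = (24.9, 16.0). Then |MV| = |V − M| = 29.6.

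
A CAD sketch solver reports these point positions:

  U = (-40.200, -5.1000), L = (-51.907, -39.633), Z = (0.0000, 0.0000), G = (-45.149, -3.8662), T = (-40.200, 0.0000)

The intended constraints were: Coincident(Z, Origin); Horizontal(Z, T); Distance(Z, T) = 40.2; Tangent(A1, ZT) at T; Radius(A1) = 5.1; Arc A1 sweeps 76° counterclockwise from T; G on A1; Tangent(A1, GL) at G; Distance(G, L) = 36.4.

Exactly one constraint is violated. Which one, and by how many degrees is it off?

Tangent(A1, GL) at G — off by 3.30°.

Z = (0.00, 0.00) ✓; Z.y = 0.00, T.y = 0.00 ✓; |ZT| = 40.20 ✓; ∠(UT, TZ) = 90.00° ✓; |UT| = 5.100 ✓; bearing(U→G) − bearing(U→T) = 76.00° ✓; |UG| = 5.100 ✓; ∠(UG, GL) = 86.70° ✗; |GL| = 36.40 ✓.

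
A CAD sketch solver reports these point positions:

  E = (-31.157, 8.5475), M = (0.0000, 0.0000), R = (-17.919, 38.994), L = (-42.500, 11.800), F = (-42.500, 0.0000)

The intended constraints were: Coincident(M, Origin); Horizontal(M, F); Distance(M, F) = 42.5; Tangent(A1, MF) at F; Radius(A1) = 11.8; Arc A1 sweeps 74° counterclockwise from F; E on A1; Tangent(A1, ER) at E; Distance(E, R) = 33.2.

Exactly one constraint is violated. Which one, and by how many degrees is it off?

Tangent(A1, ER) at E — off by 7.50°.

M = (0.00, 0.00) ✓; M.y = 0.00, F.y = 0.00 ✓; |MF| = 42.50 ✓; ∠(LF, FM) = 90.00° ✓; |LF| = 11.80 ✓; bearing(L→E) − bearing(L→F) = 74.00° ✓; |LE| = 11.80 ✓; ∠(LE, ER) = 97.50° ✗; |ER| = 33.20 ✓.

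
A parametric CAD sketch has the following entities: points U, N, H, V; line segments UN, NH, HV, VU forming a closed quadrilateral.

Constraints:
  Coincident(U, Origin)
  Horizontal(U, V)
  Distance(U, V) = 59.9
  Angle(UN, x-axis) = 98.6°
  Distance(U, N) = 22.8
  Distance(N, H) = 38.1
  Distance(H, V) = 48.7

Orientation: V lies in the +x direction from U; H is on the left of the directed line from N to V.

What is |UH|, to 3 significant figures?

49.8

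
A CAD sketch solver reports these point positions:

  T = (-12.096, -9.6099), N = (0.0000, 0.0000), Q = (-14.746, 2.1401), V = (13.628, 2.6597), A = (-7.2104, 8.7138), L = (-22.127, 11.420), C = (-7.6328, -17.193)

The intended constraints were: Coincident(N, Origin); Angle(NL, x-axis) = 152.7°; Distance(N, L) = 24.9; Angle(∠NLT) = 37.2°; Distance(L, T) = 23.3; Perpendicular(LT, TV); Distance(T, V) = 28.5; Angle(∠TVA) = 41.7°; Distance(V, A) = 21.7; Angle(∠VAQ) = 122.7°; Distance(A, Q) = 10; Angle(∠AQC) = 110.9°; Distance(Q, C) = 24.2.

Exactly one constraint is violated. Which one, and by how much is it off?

Distance(Q, C) = 24.2 — off by 3.60.

N = (0.00, 0.00) ✓; NL at 152.7° ✓; |NL| = 24.90 ✓; ∠NLT = 37.20° ✓; |LT| = 23.30 ✓; ∠(LT, TV) = 90.00° ✓; |TV| = 28.50 ✓; ∠TVA = 41.70° ✓; |VA| = 21.70 ✓; ∠VAQ = 122.7° ✓; |AQ| = 10.00 ✓; ∠AQC = 110.9° ✓; |QC| = 20.60 ✗.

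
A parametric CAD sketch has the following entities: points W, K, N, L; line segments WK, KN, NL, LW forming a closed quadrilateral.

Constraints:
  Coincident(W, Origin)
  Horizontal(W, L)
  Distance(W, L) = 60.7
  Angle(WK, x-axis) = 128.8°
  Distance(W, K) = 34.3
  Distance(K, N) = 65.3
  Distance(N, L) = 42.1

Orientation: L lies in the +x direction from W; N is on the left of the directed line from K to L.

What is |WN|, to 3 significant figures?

57.3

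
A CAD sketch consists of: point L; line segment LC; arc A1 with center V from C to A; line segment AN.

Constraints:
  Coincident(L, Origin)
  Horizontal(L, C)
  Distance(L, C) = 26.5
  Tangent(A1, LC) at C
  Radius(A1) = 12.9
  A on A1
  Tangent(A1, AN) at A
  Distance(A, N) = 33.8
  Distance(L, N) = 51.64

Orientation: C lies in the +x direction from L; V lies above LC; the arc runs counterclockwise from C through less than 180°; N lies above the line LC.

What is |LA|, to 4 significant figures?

42.29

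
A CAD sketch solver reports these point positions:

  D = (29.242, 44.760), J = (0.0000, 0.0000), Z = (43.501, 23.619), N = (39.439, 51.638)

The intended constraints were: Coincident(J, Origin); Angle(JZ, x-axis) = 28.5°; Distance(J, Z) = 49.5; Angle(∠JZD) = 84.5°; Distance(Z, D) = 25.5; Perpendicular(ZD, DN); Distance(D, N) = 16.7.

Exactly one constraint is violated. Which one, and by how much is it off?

Distance(D, N) = 16.7 — off by 4.40.

J = (0.00, 0.00) ✓; JZ at 28.50° ✓; |JZ| = 49.50 ✓; ∠JZD = 84.50° ✓; |ZD| = 25.50 ✓; ∠(ZD, DN) = 90.00° ✓; |DN| = 12.30 ✗.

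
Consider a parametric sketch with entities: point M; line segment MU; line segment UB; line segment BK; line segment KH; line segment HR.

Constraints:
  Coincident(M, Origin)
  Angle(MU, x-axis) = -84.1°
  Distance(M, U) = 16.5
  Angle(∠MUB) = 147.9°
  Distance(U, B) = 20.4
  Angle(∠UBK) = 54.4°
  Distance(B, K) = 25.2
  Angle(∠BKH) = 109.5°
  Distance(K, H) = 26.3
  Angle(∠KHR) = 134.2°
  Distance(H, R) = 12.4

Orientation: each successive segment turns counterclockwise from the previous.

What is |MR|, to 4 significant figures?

13.13

M is at the origin; MU runs at -84.1° with length 16.5, so U = (1.696, -16.41). ∠MUB = 147.9° gives UB at -52.00° from the x-axis; with |UB| = 20.4, B = (14.26, -32.49). ∠UBK = 54.4° gives BK at 73.60° from the x-axis; with |BK| = 25.2, K = (21.37, -8.313). ∠BKH = 109.5° gives KH at 144.1° from the x-axis; with |KH| = 26.3, H = (0.06648, 7.108). ∠KHR = 134.2° gives HR at -170.1° from the x-axis; with |HR| = 12.4, R = (-12.15, 4.976). Then |MR| = |R − M| = 13.13.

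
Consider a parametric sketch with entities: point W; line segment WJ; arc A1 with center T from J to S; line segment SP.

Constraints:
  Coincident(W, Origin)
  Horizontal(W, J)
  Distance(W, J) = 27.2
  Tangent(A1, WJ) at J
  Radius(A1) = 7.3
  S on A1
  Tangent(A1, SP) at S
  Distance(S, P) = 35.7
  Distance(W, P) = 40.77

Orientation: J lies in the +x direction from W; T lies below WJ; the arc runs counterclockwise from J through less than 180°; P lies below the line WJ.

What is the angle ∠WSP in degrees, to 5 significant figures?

88.167°

Checks: |TS| = 7.300 ✓; ∠(TS, SP) = 90.00° ✓; |SP| = 35.70 ✓; |WP| = 40.77 ✓.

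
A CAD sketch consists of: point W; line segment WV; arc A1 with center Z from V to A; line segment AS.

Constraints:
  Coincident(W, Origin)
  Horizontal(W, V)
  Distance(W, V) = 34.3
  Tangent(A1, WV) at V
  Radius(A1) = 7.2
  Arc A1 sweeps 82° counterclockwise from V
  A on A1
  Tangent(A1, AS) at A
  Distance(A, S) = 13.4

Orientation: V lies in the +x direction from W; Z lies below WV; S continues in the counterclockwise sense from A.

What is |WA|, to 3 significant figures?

27.9

W is at the origin; WV is horizontal with |WV| = 34.3 and V on the +x side, so V = (34.3, 0.00). Tangency of A1 to WV means the radius ZV is perpendicular to WV, so Z = V + (0, -7.2) = (34.3, -7.20). On A1, V sits at bearing 90° from Z; an 82° counterclockwise sweep puts A at bearing 172°, so A = Z + 7.2·(cos 172°, sin 172°) = (27.2, -6.20). Then |WA| = |A − W| = 27.9.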